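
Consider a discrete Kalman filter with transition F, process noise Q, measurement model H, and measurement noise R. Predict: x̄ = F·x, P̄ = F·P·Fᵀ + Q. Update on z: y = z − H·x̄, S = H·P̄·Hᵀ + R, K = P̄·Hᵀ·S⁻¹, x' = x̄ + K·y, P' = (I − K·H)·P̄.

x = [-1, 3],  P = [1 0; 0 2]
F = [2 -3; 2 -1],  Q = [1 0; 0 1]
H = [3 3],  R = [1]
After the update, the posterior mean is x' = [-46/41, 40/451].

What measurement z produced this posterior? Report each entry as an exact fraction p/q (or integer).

z = [-3]

x̄ = F·x = [-11, -5]
P̄ = F·P·Fᵀ + Q = [23 10; 10 7]
S = H·P̄·Hᵀ + R = [451]
K = P̄·Hᵀ·S⁻¹ = [9/41; 51/451]
x' − x̄ = [405/41, 2295/451] = K·y
y = (KᵀK)⁻¹·Kᵀ·(x' − x̄) = [45]
z = y + H·x̄ = [45] + [-48] = [-3]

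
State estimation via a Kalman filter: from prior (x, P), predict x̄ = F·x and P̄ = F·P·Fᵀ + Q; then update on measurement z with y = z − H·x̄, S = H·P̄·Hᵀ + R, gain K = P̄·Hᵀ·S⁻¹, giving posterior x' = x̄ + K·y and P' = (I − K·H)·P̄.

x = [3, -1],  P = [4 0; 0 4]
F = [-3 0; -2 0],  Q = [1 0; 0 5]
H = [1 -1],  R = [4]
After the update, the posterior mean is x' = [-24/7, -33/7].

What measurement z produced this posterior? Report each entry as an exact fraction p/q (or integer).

x̄ = F·x = [-9, -6]
P̄ = F·P·Fᵀ + Q = [37 24; 24 21]
S = H·P̄·Hᵀ + R = [14]
K = P̄·Hᵀ·S⁻¹ = [13/14; 3/14]
x' − x̄ = [39/7, 9/7] = K·y
y = (KᵀK)⁻¹·Kᵀ·(x' − x̄) = [6]
z = y + H·x̄ = [6] + [-3] = [3]

z = [3]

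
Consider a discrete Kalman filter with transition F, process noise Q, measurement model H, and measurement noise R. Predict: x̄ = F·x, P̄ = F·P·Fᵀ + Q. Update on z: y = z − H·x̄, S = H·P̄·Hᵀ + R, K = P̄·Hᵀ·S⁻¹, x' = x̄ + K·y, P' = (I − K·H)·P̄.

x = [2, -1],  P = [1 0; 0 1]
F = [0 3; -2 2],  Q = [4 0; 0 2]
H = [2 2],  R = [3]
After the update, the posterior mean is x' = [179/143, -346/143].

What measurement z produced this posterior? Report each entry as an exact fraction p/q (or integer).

x̄ = F·x = [-3, -6]
P̄ = F·P·Fᵀ + Q = [13 6; 6 10]
S = H·P̄·Hᵀ + R = [143]
K = P̄·Hᵀ·S⁻¹ = [38/143; 32/143]
x' − x̄ = [608/143, 512/143] = K·y
y = (KᵀK)⁻¹·Kᵀ·(x' − x̄) = [16]
z = y + H·x̄ = [16] + [-18] = [-2]

z = [-2]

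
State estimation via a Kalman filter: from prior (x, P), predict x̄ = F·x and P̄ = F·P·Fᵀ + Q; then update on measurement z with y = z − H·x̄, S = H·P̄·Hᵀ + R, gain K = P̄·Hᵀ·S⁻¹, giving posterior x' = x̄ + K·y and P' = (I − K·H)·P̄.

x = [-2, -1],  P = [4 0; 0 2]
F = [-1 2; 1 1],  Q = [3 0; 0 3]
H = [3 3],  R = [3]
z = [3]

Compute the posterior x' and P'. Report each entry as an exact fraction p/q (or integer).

x' = [180/73, -111/73]
P' = [420/73 -405/73; -405/73 414/73]

x̄ = F·x = [0, -3]
P̄ = F·P·Fᵀ + Q = [15 0; 0 9]
y = z − H·x̄ = [12]
S = H·P̄·Hᵀ + R = [219]
K = P̄·Hᵀ·S⁻¹ = [15/73; 9/73]
x' = x̄ + K·y = [180/73, -111/73]
P' = (I − K·H)·P̄ = [420/73 -405/73; -405/73 414/73]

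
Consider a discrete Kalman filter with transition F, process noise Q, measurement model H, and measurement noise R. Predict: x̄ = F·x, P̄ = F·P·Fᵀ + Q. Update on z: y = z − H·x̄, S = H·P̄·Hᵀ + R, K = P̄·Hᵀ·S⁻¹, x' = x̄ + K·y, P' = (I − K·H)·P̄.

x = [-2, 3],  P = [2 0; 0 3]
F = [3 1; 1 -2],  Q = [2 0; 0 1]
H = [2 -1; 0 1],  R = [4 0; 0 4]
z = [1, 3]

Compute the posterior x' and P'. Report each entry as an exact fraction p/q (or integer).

x̄ = F·x = [-3, -8]
P̄ = F·P·Fᵀ + Q = [23 0; 0 15]
y = z − H·x̄ = [-1, 11]
S = H·P̄·Hᵀ + R = [111 -15; -15 19]
K = P̄·Hᵀ·S⁻¹ = [437/942 115/314; -5/157 120/157]
x' = x̄ + K·y = [266/471, 69/157]
P' = (I − K·H)·P̄ = [782/471 230/157; 230/157 480/157]

x' = [266/471, 69/157]
P' = [782/471 230/157; 230/157 480/157]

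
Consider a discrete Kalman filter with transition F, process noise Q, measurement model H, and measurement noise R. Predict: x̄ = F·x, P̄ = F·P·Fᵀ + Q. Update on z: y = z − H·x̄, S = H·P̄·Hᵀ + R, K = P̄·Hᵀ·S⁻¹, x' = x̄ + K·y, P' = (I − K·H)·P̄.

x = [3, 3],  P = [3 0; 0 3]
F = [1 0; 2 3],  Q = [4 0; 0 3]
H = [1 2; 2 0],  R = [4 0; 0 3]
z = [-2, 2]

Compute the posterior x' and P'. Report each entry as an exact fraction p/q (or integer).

x' = [4072/4849, -5019/4849]
P' = [3180/4849 -1476/4849; -1476/4849 5406/4849]

x̄ = F·x = [3, 15]
P̄ = F·P·Fᵀ + Q = [7 6; 6 42]
y = z − H·x̄ = [-35, -4]
S = H·P̄·Hᵀ + R = [203 38; 38 31]
K = P̄·Hᵀ·S⁻¹ = [57/4849 2120/4849; 2334/4849 -984/4849]
x' = x̄ + K·y = [4072/4849, -5019/4849]
P' = (I − K·H)·P̄ = [3180/4849 -1476/4849; -1476/4849 5406/4849]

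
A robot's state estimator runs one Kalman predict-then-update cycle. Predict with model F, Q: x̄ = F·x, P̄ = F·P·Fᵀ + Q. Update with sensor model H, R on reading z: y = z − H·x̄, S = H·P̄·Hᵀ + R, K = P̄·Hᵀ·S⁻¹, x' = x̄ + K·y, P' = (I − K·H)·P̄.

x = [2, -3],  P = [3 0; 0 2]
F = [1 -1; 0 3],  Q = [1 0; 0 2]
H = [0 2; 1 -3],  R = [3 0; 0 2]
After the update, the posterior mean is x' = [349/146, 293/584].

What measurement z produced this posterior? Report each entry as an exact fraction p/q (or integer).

x̄ = F·x = [5, -9]
P̄ = F·P·Fᵀ + Q = [6 -6; -6 20]
S = H·P̄·Hᵀ + R = [83 -132; -132 224]
K = P̄·Hᵀ·S⁻¹ = [30/73 51/146; 31/146 -99/584]
x' − x̄ = [-381/146, 5549/584] = K·y
y = (KᵀK)⁻¹·Kᵀ·(x' − x̄) = [20, -31]
z = y + H·x̄ = [20, -31] + [-18, 32] = [2, 1]

z = [2, 1]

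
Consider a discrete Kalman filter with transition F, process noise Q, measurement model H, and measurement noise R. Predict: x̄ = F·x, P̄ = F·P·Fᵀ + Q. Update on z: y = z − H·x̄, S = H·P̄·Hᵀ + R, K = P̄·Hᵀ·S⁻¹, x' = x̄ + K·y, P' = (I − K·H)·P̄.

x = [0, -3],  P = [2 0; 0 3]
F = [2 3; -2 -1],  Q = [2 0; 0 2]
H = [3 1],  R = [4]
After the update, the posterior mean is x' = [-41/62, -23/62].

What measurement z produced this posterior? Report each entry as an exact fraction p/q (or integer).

x̄ = F·x = [-9, 3]
P̄ = F·P·Fᵀ + Q = [37 -17; -17 13]
S = H·P̄·Hᵀ + R = [248]
K = P̄·Hᵀ·S⁻¹ = [47/124; -19/124]
x' − x̄ = [517/62, -209/62] = K·y
y = (KᵀK)⁻¹·Kᵀ·(x' − x̄) = [22]
z = y + H·x̄ = [22] + [-24] = [-2]

z = [-2]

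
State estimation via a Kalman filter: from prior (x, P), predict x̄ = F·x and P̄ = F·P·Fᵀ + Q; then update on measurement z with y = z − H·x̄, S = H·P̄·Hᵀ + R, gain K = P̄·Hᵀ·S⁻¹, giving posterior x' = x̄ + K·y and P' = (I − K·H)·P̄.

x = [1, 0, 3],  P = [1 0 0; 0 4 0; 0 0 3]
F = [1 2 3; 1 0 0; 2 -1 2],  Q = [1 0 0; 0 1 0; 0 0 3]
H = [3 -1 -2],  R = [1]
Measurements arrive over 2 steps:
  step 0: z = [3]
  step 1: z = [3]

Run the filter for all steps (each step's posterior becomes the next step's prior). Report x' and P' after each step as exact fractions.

step 0: x̄ = F·x = [10, 1, 8]
step 0: P̄ = F·P·Fᵀ + Q = [45 1 12; 1 2 2; 12 2 23]
step 0: y = z − H·x̄ = [-10]
step 0: S = H·P̄·Hᵀ + R = [358]
step 0: K = P̄·Hᵀ·S⁻¹ = [55/179; -3/358; -6/179]
step 0: x' = x̄ + K·y = [1240/179, 194/179, 1492/179]
step 0: P' = (I − K·H)·P̄ = [2005/179 344/179 2808/179; 344/179 707/358 340/179; 2808/179 340/179 4045/179]
step 1: x̄ = F·x = [6104/179, 1240/179, 5270/179]
step 1: P̄ = F·P·Fᵀ + Q = [62307/179 11117/179 51409/179; 11117/179 2184/179 9282/179; 51409/179 9282/179 89637/358]
step 1: y = z − H·x̄ = [-5995/179]
step 1: S = H·P̄·Hᵀ + R = [95918/179]
step 1: K = P̄·Hᵀ·S⁻¹ = [36493/47959; 12603/95918; 27654/47959]
step 1: x' = x̄ + K·y = [413219/47959, 242365/95918, 485800/47959]
step 1: P' = (I − K·H)·P̄ = [1813985/47959 409156/47959 2498153/47959; 409156/47959 282957/95918 539844/47959; 2498153/47959 539844/47959 6926961/95918]

step 0: x' = [1240/179, 194/179, 1492/179], P' = [2005/179 344/179 2808/179; 344/179 707/358 340/179; 2808/179 340/179 4045/179]
step 1: x' = [413219/47959, 242365/95918, 485800/47959], P' = [1813985/47959 409156/47959 2498153/47959; 409156/47959 282957/95918 539844/47959; 2498153/47959 539844/47959 6926961/95918]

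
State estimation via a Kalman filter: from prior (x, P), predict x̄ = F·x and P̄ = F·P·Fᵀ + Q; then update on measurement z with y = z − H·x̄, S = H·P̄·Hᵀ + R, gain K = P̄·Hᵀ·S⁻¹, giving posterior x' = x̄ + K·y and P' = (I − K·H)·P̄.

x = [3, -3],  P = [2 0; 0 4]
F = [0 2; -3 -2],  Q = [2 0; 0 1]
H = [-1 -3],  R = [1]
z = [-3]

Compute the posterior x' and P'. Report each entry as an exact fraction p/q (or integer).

x' = [-984/119, 444/119]
P' = [1692/119 -569/119; -569/119 409/238]

x̄ = F·x = [-6, -3]
P̄ = F·P·Fᵀ + Q = [18 -16; -16 35]
y = z − H·x̄ = [-18]
S = H·P̄·Hᵀ + R = [238]
K = P̄·Hᵀ·S⁻¹ = [15/119; -89/238]
x' = x̄ + K·y = [-984/119, 444/119]
P' = (I − K·H)·P̄ = [1692/119 -569/119; -569/119 409/238]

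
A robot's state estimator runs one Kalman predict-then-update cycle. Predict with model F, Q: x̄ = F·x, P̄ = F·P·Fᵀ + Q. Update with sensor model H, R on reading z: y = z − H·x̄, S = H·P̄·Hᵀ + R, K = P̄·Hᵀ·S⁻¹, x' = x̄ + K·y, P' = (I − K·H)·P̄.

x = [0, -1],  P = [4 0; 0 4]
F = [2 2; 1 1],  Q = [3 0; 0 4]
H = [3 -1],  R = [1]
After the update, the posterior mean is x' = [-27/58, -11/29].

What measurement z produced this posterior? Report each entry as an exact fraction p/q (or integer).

z = [-1]

x̄ = F·x = [-2, -1]
P̄ = F·P·Fᵀ + Q = [35 16; 16 12]
S = H·P̄·Hᵀ + R = [232]
K = P̄·Hᵀ·S⁻¹ = [89/232; 9/58]
x' − x̄ = [89/58, 18/29] = K·y
y = (KᵀK)⁻¹·Kᵀ·(x' − x̄) = [4]
z = y + H·x̄ = [4] + [-5] = [-1]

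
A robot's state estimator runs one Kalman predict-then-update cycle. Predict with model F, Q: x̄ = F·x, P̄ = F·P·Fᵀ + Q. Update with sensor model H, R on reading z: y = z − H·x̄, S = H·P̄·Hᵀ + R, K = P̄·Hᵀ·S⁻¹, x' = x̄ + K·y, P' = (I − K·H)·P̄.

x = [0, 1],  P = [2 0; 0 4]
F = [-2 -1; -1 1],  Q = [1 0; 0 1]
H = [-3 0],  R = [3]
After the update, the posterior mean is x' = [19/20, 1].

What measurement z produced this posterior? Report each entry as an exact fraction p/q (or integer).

x̄ = F·x = [-1, 1]
P̄ = F·P·Fᵀ + Q = [13 0; 0 7]
S = H·P̄·Hᵀ + R = [120]
K = P̄·Hᵀ·S⁻¹ = [-13/40; 0]
x' − x̄ = [39/20, 0] = K·y
y = (KᵀK)⁻¹·Kᵀ·(x' − x̄) = [-6]
z = y + H·x̄ = [-6] + [3] = [-3]

z = [-3]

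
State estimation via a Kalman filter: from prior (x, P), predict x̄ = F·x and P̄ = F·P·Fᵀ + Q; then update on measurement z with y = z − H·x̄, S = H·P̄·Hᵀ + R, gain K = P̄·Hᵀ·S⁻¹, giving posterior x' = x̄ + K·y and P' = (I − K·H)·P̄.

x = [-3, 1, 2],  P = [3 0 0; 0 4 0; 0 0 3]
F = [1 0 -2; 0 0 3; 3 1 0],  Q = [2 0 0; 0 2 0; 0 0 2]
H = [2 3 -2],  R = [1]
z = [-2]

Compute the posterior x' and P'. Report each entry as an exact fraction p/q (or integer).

x̄ = F·x = [-7, 6, -8]
P̄ = F·P·Fᵀ + Q = [17 -18 9; -18 29 0; 9 0 33]
y = z − H·x̄ = [-22]
S = H·P̄·Hᵀ + R = [174]
K = P̄·Hᵀ·S⁻¹ = [-19/87; 17/58; -8/29]
x' = x̄ + K·y = [-191/87, -13/29, -56/29]
P' = (I − K·H)·P̄ = [757/87 -199/29 -43/29; -199/29 815/58 408/29; -43/29 408/29 573/29]

x' = [-191/87, -13/29, -56/29]
P' = [757/87 -199/29 -43/29; -199/29 815/58 408/29; -43/29 408/29 573/29]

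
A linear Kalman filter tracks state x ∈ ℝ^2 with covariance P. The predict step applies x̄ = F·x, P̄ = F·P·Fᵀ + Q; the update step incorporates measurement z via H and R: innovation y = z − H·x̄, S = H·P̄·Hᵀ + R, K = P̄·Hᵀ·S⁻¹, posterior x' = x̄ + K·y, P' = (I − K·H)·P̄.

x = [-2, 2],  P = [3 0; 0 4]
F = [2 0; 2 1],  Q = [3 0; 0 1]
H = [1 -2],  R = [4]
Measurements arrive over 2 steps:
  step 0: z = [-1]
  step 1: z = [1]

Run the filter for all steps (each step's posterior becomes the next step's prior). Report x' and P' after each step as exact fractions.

step 0: x' = [-49/13, -56/39], P' = [168/13 90/13; 90/13 179/39]
step 1: x' = [-12079/5321, -9434/5321], P' = [63468/5321 37692/5321; 37692/5321 26990/5321]

step 0: x̄ = F·x = [-4, -2]
step 0: P̄ = F·P·Fᵀ + Q = [15 12; 12 17]
step 0: y = z − H·x̄ = [-1]
step 0: S = H·P̄·Hᵀ + R = [39]
step 0: K = P̄·Hᵀ·S⁻¹ = [-3/13; -22/39]
step 0: x' = x̄ + K·y = [-49/13, -56/39]
step 0: P' = (I − K·H)·P̄ = [168/13 90/13; 90/13 179/39]
step 1: x̄ = F·x = [-98/13, -350/39]
step 1: P̄ = F·P·Fᵀ + Q = [711/13 852/13; 852/13 3314/39]
step 1: y = z − H·x̄ = [-367/39]
step 1: S = H·P̄·Hᵀ + R = [5321/39]
step 1: K = P̄·Hᵀ·S⁻¹ = [-2979/5321; -4072/5321]
step 1: x' = x̄ + K·y = [-12079/5321, -9434/5321]
step 1: P' = (I − K·H)·P̄ = [63468/5321 37692/5321; 37692/5321 26990/5321]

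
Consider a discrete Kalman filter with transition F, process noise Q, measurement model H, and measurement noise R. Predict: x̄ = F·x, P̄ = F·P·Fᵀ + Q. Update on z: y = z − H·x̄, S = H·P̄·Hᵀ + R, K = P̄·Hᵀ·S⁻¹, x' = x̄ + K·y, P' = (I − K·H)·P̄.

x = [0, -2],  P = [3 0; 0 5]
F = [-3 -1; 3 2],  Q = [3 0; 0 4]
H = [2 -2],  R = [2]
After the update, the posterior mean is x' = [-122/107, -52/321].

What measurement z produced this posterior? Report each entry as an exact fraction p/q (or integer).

x̄ = F·x = [2, -4]
P̄ = F·P·Fᵀ + Q = [35 -37; -37 51]
S = H·P̄·Hᵀ + R = [642]
K = P̄·Hᵀ·S⁻¹ = [24/107; -88/321]
x' − x̄ = [-336/107, 1232/321] = K·y
y = (KᵀK)⁻¹·Kᵀ·(x' − x̄) = [-14]
z = y + H·x̄ = [-14] + [12] = [-2]

z = [-2]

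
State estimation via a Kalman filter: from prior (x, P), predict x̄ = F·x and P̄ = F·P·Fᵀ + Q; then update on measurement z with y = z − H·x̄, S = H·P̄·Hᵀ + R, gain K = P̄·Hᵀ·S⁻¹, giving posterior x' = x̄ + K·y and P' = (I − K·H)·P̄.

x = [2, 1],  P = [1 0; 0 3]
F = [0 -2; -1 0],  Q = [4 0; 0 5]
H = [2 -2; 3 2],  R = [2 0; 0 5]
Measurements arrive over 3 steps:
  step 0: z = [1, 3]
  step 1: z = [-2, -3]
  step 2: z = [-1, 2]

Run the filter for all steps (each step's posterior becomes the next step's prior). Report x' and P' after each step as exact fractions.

step 0: x' = [3758/5193, 260/1731], P' = [1424/5193 128/1731; 128/1731 206/577]
step 1: x' = [-8156180/8366639, -337706/8366639], P' = [2220724/8366639 598064/8366639; 598064/8366639 2959509/8366639]
step 2: x' = [2652954316/13428655085, 9628517531/13428655085], P' = [3563800624/13428655085 959488544/13428655085; 959488544/13428655085 4749432139/13428655085]

step 0: x̄ = F·x = [-2, -2]
step 0: P̄ = F·P·Fᵀ + Q = [16 0; 0 6]
step 0: y = z − H·x̄ = [1, 13]
step 0: S = H·P̄·Hᵀ + R = [90 72; 72 173]
step 0: K = P̄·Hᵀ·S⁻¹ = [1040/5193 112/577; -490/1731 108/577]
step 0: x' = x̄ + K·y = [3758/5193, 260/1731]
step 0: P' = (I − K·H)·P̄ = [1424/5193 128/1731; 128/1731 206/577]
step 1: x̄ = F·x = [-520/1731, -3758/5193]
step 1: P̄ = F·P·Fᵀ + Q = [3132/577 256/1731; 256/1731 27389/5193]
step 1: y = z − H·x̄ = [-14782/5193, -3383/5193]
step 1: S = H·P̄·Hᵀ + R = [226550/5193 58036/5193; 58036/5193 398429/5193]
step 1: K = P̄·Hᵀ·S⁻¹ = [1622660/8366639 1571660/8366639; -2361445/8366639 1542642/8366639]
step 1: x' = x̄ + K·y = [-8156180/8366639, -337706/8366639]
step 1: P' = (I − K·H)·P̄ = [2220724/8366639 598064/8366639; 598064/8366639 2959509/8366639]
step 2: x̄ = F·x = [675412/8366639, 8156180/8366639]
step 2: P̄ = F·P·Fᵀ + Q = [45304592/8366639 1196128/8366639; 1196128/8366639 44053919/8366639]
step 2: y = z − H·x̄ = [36843/46741, -1605318/8366639]
step 2: S = H·P̄·Hᵀ + R = [2036862/46741 520780/46741; 520780/46741 640143735/8366639]
step 2: K = P̄·Hᵀ·S⁻¹ = [520862416/2685731017 2522075792/13428655085; -757988719/2685731017 2475465982/13428655085]
step 2: x' = x̄ + K·y = [2652954316/13428655085, 9628517531/13428655085]
step 2: P' = (I − K·H)·P̄ = [3563800624/13428655085 959488544/13428655085; 959488544/13428655085 4749432139/13428655085]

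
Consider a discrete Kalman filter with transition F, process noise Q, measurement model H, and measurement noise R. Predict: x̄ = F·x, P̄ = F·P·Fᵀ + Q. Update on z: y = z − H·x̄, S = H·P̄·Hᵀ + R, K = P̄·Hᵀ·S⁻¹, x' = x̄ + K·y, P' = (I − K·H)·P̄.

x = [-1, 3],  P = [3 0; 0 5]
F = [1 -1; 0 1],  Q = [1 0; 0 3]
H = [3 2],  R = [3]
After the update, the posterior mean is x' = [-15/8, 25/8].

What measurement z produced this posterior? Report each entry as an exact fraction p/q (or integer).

z = [1]

x̄ = F·x = [-4, 3]
P̄ = F·P·Fᵀ + Q = [9 -5; -5 8]
S = H·P̄·Hᵀ + R = [56]
K = P̄·Hᵀ·S⁻¹ = [17/56; 1/56]
x' − x̄ = [17/8, 1/8] = K·y
y = (KᵀK)⁻¹·Kᵀ·(x' − x̄) = [7]
z = y + H·x̄ = [7] + [-6] = [1]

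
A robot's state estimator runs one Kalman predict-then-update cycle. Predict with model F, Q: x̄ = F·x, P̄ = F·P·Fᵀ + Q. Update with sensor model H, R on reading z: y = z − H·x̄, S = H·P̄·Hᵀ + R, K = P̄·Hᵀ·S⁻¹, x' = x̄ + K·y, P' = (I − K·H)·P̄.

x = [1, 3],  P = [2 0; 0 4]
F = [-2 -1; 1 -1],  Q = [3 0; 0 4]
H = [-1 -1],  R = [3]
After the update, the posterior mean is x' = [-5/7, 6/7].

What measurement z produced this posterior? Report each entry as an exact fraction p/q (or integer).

z = [-1]

x̄ = F·x = [-5, -2]
P̄ = F·P·Fᵀ + Q = [15 0; 0 10]
S = H·P̄·Hᵀ + R = [28]
K = P̄·Hᵀ·S⁻¹ = [-15/28; -5/14]
x' − x̄ = [30/7, 20/7] = K·y
y = (KᵀK)⁻¹·Kᵀ·(x' − x̄) = [-8]
z = y + H·x̄ = [-8] + [7] = [-1]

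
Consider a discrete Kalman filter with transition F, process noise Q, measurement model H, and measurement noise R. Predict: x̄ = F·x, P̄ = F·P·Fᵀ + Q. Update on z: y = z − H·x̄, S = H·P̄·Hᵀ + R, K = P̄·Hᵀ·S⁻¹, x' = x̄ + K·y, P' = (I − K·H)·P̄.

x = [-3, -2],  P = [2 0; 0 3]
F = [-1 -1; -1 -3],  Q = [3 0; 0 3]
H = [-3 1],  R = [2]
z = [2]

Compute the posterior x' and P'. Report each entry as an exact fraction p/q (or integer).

x̄ = F·x = [5, 9]
P̄ = F·P·Fᵀ + Q = [8 11; 11 32]
y = z − H·x̄ = [8]
S = H·P̄·Hᵀ + R = [40]
K = P̄·Hᵀ·S⁻¹ = [-13/40; -1/40]
x' = x̄ + K·y = [12/5, 44/5]
P' = (I − K·H)·P̄ = [151/40 427/40; 427/40 1279/40]

x' = [12/5, 44/5]
P' = [151/40 427/40; 427/40 1279/40]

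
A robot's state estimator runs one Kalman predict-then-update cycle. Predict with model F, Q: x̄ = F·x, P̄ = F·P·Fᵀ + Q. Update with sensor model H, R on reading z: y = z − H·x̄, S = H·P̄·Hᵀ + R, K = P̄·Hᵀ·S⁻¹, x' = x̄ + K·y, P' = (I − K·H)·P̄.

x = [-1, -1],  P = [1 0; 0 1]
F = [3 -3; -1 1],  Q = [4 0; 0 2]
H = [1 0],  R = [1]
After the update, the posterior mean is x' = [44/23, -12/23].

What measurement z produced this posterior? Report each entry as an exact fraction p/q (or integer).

z = [2]

x̄ = F·x = [0, 0]
P̄ = F·P·Fᵀ + Q = [22 -6; -6 4]
S = H·P̄·Hᵀ + R = [23]
K = P̄·Hᵀ·S⁻¹ = [22/23; -6/23]
x' − x̄ = [44/23, -12/23] = K·y
y = (KᵀK)⁻¹·Kᵀ·(x' − x̄) = [2]
z = y + H·x̄ = [2] + [0] = [2]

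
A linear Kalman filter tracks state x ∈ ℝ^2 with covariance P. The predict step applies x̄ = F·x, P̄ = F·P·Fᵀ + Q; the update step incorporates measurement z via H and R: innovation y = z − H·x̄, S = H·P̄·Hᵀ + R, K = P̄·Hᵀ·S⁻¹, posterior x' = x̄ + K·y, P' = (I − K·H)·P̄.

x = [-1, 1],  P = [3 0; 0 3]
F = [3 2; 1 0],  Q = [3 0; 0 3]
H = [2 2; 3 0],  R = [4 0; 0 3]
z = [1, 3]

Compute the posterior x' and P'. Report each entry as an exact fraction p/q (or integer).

x' = [1399/1412, -179/353]
P' = [213/706 -81/353; -81/353 345/353]

x̄ = F·x = [-1, -1]
P̄ = F·P·Fᵀ + Q = [42 9; 9 6]
y = z − H·x̄ = [5, 6]
S = H·P̄·Hᵀ + R = [268 306; 306 381]
K = P̄·Hᵀ·S⁻¹ = [51/1412 213/706; 132/353 -81/353]
x' = x̄ + K·y = [1399/1412, -179/353]
P' = (I − K·H)·P̄ = [213/706 -81/353; -81/353 345/353]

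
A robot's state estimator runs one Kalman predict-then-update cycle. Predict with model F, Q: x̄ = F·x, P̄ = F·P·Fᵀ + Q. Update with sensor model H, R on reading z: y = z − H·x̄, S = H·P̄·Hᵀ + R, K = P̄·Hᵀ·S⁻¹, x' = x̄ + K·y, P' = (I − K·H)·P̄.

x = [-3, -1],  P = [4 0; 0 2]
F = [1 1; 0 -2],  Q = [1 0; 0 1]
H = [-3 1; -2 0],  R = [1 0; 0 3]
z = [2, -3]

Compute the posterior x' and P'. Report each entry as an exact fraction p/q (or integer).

x' = [20/169, 1016/507]
P' = [54/169 137/169; 137/169 1484/507]

x̄ = F·x = [-4, 2]
P̄ = F·P·Fᵀ + Q = [7 -4; -4 9]
y = z − H·x̄ = [-12, -11]
S = H·P̄·Hᵀ + R = [97 50; 50 31]
K = P̄·Hᵀ·S⁻¹ = [-25/169 -36/169; 251/507 -274/507]
x' = x̄ + K·y = [20/169, 1016/507]
P' = (I − K·H)·P̄ = [54/169 137/169; 137/169 1484/507]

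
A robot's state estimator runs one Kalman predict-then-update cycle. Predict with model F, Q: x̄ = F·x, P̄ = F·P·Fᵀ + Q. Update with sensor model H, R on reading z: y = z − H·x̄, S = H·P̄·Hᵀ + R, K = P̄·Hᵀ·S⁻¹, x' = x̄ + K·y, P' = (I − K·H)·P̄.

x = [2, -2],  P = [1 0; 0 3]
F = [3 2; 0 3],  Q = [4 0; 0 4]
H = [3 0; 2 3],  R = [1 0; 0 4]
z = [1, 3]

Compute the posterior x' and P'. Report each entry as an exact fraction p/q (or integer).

x̄ = F·x = [2, -6]
P̄ = F·P·Fᵀ + Q = [25 18; 18 31]
y = z − H·x̄ = [-5, 17]
S = H·P̄·Hᵀ + R = [226 312; 312 599]
K = P̄·Hᵀ·S⁻¹ = [12477/38030 52/19015; -3951/19015 6153/19015]
x' = x̄ + K·y = [15443/38030, 10266/19015]
P' = (I − K·H)·P̄ = [4159/38030 -1317/19015; -1317/19015 9082/19015]

x' = [15443/38030, 10266/19015]
P' = [4159/38030 -1317/19015; -1317/19015 9082/19015]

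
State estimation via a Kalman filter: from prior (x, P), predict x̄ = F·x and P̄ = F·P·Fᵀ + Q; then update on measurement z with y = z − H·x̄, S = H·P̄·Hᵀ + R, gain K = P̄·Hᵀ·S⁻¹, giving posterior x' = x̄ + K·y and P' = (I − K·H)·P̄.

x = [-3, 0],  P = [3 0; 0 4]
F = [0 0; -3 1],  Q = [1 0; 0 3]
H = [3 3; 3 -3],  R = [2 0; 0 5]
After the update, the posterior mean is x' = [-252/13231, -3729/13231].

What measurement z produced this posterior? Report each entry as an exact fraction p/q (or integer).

x̄ = F·x = [0, 9]
P̄ = F·P·Fᵀ + Q = [1 0; 0 34]
S = H·P̄·Hᵀ + R = [317 -297; -297 320]
K = P̄·Hᵀ·S⁻¹ = [1851/13231 1842/13231; 2346/13231 -2040/13231]
x' − x̄ = [-252/13231, -122808/13231] = K·y
y = (KᵀK)⁻¹·Kᵀ·(x' − x̄) = [-28, 28]
z = y + H·x̄ = [-28, 28] + [27, -27] = [-1, 1]

z = [-1, 1]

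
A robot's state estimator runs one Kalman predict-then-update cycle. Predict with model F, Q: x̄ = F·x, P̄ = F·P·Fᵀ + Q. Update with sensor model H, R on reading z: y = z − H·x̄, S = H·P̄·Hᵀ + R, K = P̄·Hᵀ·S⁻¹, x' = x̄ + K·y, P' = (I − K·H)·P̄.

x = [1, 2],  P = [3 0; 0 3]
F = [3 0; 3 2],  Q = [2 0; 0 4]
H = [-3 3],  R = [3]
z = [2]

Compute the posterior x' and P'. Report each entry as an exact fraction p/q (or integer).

x' = [37/11, 45/11]
P' = [1583/55 1581/55; 1581/55 1597/55]

x̄ = F·x = [3, 7]
P̄ = F·P·Fᵀ + Q = [29 27; 27 43]
y = z − H·x̄ = [-10]
S = H·P̄·Hᵀ + R = [165]
K = P̄·Hᵀ·S⁻¹ = [-2/55; 16/55]
x' = x̄ + K·y = [37/11, 45/11]
P' = (I − K·H)·P̄ = [1583/55 1581/55; 1581/55 1597/55]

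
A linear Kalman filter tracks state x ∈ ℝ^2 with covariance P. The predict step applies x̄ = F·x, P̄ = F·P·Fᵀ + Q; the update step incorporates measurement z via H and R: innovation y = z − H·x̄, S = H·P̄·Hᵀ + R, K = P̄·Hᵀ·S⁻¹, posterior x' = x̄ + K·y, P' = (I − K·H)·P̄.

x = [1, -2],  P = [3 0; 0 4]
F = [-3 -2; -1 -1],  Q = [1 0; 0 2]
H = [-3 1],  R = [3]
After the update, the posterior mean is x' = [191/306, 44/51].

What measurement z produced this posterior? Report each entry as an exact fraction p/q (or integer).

x̄ = F·x = [1, 1]
P̄ = F·P·Fᵀ + Q = [44 17; 17 9]
S = H·P̄·Hᵀ + R = [306]
K = P̄·Hᵀ·S⁻¹ = [-115/306; -7/51]
x' − x̄ = [-115/306, -7/51] = K·y
y = (KᵀK)⁻¹·Kᵀ·(x' − x̄) = [1]
z = y + H·x̄ = [1] + [-2] = [-1]

z = [-1]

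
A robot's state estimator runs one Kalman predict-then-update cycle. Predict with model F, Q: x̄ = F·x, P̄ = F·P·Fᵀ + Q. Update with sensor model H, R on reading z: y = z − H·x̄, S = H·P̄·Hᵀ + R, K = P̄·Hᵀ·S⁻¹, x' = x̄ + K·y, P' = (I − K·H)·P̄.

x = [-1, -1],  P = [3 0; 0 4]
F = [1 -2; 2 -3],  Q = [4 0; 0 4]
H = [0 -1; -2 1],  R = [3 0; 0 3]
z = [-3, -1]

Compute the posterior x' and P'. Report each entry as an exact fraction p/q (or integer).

x' = [2785/1421, 4101/1421]
P' = [1983/1421 2046/1421; 2046/1421 4020/1421]

x̄ = F·x = [1, 1]
P̄ = F·P·Fᵀ + Q = [23 30; 30 52]
y = z − H·x̄ = [-2, 0]
S = H·P̄·Hᵀ + R = [55 8; 8 27]
K = P̄·Hᵀ·S⁻¹ = [-682/1421 -640/1421; -1340/1421 -24/1421]
x' = x̄ + K·y = [2785/1421, 4101/1421]
P' = (I − K·H)·P̄ = [1983/1421 2046/1421; 2046/1421 4020/1421]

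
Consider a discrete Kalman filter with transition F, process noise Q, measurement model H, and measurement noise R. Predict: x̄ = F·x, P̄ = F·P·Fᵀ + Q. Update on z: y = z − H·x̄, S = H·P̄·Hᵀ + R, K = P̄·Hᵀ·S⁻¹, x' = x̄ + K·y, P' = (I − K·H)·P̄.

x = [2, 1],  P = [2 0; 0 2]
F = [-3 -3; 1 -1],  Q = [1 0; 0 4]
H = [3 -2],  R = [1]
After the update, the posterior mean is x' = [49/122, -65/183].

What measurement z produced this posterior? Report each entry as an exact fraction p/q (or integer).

x̄ = F·x = [-9, 1]
P̄ = F·P·Fᵀ + Q = [37 0; 0 8]
S = H·P̄·Hᵀ + R = [366]
K = P̄·Hᵀ·S⁻¹ = [37/122; -8/183]
x' − x̄ = [1147/122, -248/183] = K·y
y = (KᵀK)⁻¹·Kᵀ·(x' − x̄) = [31]
z = y + H·x̄ = [31] + [-29] = [2]

z = [2]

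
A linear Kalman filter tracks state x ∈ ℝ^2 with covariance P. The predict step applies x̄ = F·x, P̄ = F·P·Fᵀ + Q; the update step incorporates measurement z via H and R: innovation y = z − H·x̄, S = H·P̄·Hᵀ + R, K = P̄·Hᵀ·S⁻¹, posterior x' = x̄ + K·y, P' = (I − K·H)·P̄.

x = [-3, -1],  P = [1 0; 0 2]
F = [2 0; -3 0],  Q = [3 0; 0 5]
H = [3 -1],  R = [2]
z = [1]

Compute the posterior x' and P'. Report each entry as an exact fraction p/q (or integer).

x̄ = F·x = [-6, 9]
P̄ = F·P·Fᵀ + Q = [7 -6; -6 14]
y = z − H·x̄ = [28]
S = H·P̄·Hᵀ + R = [115]
K = P̄·Hᵀ·S⁻¹ = [27/115; -32/115]
x' = x̄ + K·y = [66/115, 139/115]
P' = (I − K·H)·P̄ = [76/115 174/115; 174/115 586/115]

x' = [66/115, 139/115]
P' = [76/115 174/115; 174/115 586/115]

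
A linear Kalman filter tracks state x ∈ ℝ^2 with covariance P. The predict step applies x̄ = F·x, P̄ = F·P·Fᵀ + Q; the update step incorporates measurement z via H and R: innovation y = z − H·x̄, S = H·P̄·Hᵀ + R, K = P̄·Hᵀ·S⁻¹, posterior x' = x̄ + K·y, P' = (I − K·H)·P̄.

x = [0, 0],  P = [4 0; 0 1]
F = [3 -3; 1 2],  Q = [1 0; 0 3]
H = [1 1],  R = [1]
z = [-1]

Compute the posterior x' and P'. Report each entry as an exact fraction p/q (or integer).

x' = [-26/35, -17/70]
P' = [258/35 -232/35; -232/35 481/70]

x̄ = F·x = [0, 0]
P̄ = F·P·Fᵀ + Q = [46 6; 6 11]
y = z − H·x̄ = [-1]
S = H·P̄·Hᵀ + R = [70]
K = P̄·Hᵀ·S⁻¹ = [26/35; 17/70]
x' = x̄ + K·y = [-26/35, -17/70]
P' = (I − K·H)·P̄ = [258/35 -232/35; -232/35 481/70]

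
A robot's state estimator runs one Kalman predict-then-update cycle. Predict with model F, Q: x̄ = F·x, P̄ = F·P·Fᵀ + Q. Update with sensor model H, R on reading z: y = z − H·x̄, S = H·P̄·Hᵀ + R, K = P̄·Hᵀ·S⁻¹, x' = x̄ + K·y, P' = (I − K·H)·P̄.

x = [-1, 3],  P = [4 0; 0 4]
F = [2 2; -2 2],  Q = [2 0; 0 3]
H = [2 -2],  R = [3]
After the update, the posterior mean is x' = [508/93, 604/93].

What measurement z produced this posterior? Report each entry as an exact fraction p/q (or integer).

z = [-2]

x̄ = F·x = [4, 8]
P̄ = F·P·Fᵀ + Q = [34 0; 0 35]
S = H·P̄·Hᵀ + R = [279]
K = P̄·Hᵀ·S⁻¹ = [68/279; -70/279]
x' − x̄ = [136/93, -140/93] = K·y
y = (KᵀK)⁻¹·Kᵀ·(x' − x̄) = [6]
z = y + H·x̄ = [6] + [-8] = [-2]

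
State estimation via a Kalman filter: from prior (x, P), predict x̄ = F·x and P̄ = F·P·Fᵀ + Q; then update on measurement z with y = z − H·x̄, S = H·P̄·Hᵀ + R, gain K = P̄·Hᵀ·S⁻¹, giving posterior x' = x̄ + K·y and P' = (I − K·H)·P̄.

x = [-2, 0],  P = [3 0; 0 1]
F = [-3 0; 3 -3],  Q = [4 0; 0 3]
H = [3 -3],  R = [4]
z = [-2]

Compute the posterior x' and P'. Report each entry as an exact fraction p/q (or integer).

x' = [27/280, 201/280]
P' = [1111/280 1053/280; 1053/280 1119/280]

x̄ = F·x = [6, -6]
P̄ = F·P·Fᵀ + Q = [31 -27; -27 39]
y = z − H·x̄ = [-38]
S = H·P̄·Hᵀ + R = [1120]
K = P̄·Hᵀ·S⁻¹ = [87/560; -99/560]
x' = x̄ + K·y = [27/280, 201/280]
P' = (I − K·H)·P̄ = [1111/280 1053/280; 1053/280 1119/280]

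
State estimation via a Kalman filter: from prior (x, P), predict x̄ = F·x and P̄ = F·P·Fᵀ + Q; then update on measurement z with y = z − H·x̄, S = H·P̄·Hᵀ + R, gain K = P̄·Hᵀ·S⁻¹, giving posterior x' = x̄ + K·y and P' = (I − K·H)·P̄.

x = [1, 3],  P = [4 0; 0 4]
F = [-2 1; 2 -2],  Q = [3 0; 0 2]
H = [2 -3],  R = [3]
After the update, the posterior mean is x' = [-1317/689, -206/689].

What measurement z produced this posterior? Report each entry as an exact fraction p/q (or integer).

x̄ = F·x = [1, -4]
P̄ = F·P·Fᵀ + Q = [23 -24; -24 34]
S = H·P̄·Hᵀ + R = [689]
K = P̄·Hᵀ·S⁻¹ = [118/689; -150/689]
x' − x̄ = [-2006/689, 2550/689] = K·y
y = (KᵀK)⁻¹·Kᵀ·(x' − x̄) = [-17]
z = y + H·x̄ = [-17] + [14] = [-3]

z = [-3]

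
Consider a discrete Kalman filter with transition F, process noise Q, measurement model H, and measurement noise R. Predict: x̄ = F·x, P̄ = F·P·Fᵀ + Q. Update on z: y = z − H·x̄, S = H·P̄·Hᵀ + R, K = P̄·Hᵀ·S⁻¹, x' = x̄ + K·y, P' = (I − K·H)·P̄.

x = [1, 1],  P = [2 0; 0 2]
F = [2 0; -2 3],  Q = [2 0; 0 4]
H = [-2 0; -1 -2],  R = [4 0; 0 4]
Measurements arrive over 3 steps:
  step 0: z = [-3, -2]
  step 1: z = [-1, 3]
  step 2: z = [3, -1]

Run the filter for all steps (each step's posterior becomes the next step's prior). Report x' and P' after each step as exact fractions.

step 0: x̄ = F·x = [2, 1]
step 0: P̄ = F·P·Fᵀ + Q = [10 -8; -8 30]
step 0: y = z − H·x̄ = [1, 2]
step 0: S = H·P̄·Hᵀ + R = [44 -12; -12 102]
step 0: K = P̄·Hᵀ·S⁻¹ = [-82/181 1/181; 42/181 -262/543]
step 0: x' = x̄ + K·y = [282/181, 145/543]
step 0: P' = (I − K·H)·P̄ = [164/181 -84/181; -84/181 650/543]
step 1: x̄ = F·x = [564/181, -419/181]
step 1: P̄ = F·P·Fᵀ + Q = [1018/181 -1160/181; -1160/181 4338/181]
step 1: y = z − H·x̄ = [947/181, 269/181]
step 1: S = H·P̄·Hᵀ + R = [4796/181 -2604/181; -2604/181 14454/181]
step 1: K = P̄·Hᵀ·S⁻¹ = [-1998/4799 217/14397; 3214/14397 -20722/43191]
step 1: x' = x̄ + K·y = [13823/14397, -80333/43191]
step 1: P' = (I − K·H)·P̄ = [3996/4799 -6428/14397; -6428/14397 51086/43191]
step 2: x̄ = F·x = [27646/14397, -35993/4799]
step 2: P̄ = F·P·Fᵀ + Q = [25582/4799 -28840/4799; -28840/4799 111978/4799]
step 2: y = z − H·x̄ = [98483/14397, -202709/14397]
step 2: S = H·P̄·Hᵀ + R = [121524/4799 -64196/4799; -64196/4799 377330/4799]
step 2: K = P̄·Hᵀ·S⁻¹ = [-449186/1087037 16049/1087037; 240642/1087037 -521162/1087037]
step 2: x' = x̄ + K·y = [-1211241/1087037, 2493479/3261111]
step 2: P' = (I − K·H)·P̄ = [898372/1087037 -481284/1087037; -481284/1087037 1282966/1087037]

step 0: x' = [282/181, 145/543], P' = [164/181 -84/181; -84/181 650/543]
step 1: x' = [13823/14397, -80333/43191], P' = [3996/4799 -6428/14397; -6428/14397 51086/43191]
step 2: x' = [-1211241/1087037, 2493479/3261111], P' = [898372/1087037 -481284/1087037; -481284/1087037 1282966/1087037]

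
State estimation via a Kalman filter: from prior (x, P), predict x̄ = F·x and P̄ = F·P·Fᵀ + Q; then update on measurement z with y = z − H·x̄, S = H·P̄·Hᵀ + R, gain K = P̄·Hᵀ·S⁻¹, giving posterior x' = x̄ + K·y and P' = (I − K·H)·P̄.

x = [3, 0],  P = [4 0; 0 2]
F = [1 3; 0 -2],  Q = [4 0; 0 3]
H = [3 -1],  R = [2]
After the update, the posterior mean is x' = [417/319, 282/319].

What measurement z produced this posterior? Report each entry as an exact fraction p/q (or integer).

x̄ = F·x = [3, 0]
P̄ = F·P·Fᵀ + Q = [26 -12; -12 11]
S = H·P̄·Hᵀ + R = [319]
K = P̄·Hᵀ·S⁻¹ = [90/319; -47/319]
x' − x̄ = [-540/319, 282/319] = K·y
y = (KᵀK)⁻¹·Kᵀ·(x' − x̄) = [-6]
z = y + H·x̄ = [-6] + [9] = [3]

z = [3]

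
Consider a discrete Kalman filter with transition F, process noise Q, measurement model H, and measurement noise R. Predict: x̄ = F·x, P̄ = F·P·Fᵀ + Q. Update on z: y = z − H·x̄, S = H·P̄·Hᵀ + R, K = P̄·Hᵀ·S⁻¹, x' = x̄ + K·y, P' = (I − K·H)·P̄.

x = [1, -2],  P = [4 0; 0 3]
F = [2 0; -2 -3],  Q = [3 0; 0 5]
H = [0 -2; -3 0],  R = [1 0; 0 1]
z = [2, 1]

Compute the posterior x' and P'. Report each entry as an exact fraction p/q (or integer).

x̄ = F·x = [2, 4]
P̄ = F·P·Fᵀ + Q = [19 -16; -16 48]
y = z − H·x̄ = [10, 7]
S = H·P̄·Hᵀ + R = [193 -96; -96 172]
K = P̄·Hᵀ·S⁻¹ = [8/5995 -7929/23980; -2976/5995 12/5995]
x' = x̄ + K·y = [-7223/23980, -5696/5995]
P' = (I − K·H)·P̄ = [2643/23980 -4/5995; -4/5995 1488/5995]

x' = [-7223/23980, -5696/5995]
P' = [2643/23980 -4/5995; -4/5995 1488/5995]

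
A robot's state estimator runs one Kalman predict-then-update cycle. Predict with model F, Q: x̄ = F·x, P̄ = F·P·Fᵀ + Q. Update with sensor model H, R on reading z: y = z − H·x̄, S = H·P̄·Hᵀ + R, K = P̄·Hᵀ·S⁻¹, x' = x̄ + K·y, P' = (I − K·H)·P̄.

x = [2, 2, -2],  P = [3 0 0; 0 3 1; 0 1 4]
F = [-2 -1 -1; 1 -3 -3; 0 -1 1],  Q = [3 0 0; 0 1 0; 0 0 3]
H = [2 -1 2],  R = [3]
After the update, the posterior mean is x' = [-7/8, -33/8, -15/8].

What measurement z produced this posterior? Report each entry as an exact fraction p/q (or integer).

x̄ = F·x = [-4, 2, -4]
P̄ = F·P·Fᵀ + Q = [24 21 -1; 21 85 -3; -1 -3 8]
S = H·P̄·Hᵀ + R = [136]
K = P̄·Hᵀ·S⁻¹ = [25/136; -49/136; 1/8]
x' − x̄ = [25/8, -49/8, 17/8] = K·y
y = (KᵀK)⁻¹·Kᵀ·(x' − x̄) = [17]
z = y + H·x̄ = [17] + [-18] = [-1]

z = [-1]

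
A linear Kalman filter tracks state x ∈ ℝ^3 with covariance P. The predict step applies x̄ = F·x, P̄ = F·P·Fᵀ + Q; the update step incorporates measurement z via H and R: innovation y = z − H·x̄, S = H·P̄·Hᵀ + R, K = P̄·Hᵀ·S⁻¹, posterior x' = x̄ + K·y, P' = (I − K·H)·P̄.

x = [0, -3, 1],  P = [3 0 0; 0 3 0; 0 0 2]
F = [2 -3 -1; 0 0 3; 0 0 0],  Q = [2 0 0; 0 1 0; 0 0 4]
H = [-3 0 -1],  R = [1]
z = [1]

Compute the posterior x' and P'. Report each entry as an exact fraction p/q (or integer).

x' = [-89/392, 813/196, -25/98]
P' = [215/392 -15/196 -129/98; -15/196 1781/98 9/49; -129/98 9/49 194/49]

x̄ = F·x = [8, 3, 0]
P̄ = F·P·Fᵀ + Q = [43 -6 0; -6 19 0; 0 0 4]
y = z − H·x̄ = [25]
S = H·P̄·Hᵀ + R = [392]
K = P̄·Hᵀ·S⁻¹ = [-129/392; 9/196; -1/98]
x' = x̄ + K·y = [-89/392, 813/196, -25/98]
P' = (I − K·H)·P̄ = [215/392 -15/196 -129/98; -15/196 1781/98 9/49; -129/98 9/49 194/49]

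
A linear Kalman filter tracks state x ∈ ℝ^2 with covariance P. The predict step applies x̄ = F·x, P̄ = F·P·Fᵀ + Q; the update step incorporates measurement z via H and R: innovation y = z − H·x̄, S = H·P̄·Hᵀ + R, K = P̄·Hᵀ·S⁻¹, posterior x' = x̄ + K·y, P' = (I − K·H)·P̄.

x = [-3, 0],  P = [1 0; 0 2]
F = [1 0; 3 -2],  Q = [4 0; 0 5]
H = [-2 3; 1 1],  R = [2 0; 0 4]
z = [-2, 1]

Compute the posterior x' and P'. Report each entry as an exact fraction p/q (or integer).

x' = [251/3327, -2008/3327]
P' = [3878/3327 2246/3327; 2246/3327 1994/3327]

x̄ = F·x = [-3, -9]
P̄ = F·P·Fᵀ + Q = [5 3; 3 22]
y = z − H·x̄ = [19, 13]
S = H·P̄·Hᵀ + R = [184 59; 59 37]
K = P̄·Hᵀ·S⁻¹ = [-509/3327 1531/3327; 745/3327 1060/3327]
x' = x̄ + K·y = [251/3327, -2008/3327]
P' = (I − K·H)·P̄ = [3878/3327 2246/3327; 2246/3327 1994/3327]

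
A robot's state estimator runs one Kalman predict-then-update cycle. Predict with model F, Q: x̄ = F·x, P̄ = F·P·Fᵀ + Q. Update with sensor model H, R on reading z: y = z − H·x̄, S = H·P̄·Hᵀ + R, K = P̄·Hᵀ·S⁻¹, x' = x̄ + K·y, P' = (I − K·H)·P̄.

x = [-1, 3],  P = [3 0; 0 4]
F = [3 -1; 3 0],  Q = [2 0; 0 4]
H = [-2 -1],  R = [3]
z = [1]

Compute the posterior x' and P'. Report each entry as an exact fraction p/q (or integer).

x̄ = F·x = [-6, -3]
P̄ = F·P·Fᵀ + Q = [33 27; 27 31]
y = z − H·x̄ = [-14]
S = H·P̄·Hᵀ + R = [274]
K = P̄·Hᵀ·S⁻¹ = [-93/274; -85/274]
x' = x̄ + K·y = [-171/137, 184/137]
P' = (I − K·H)·P̄ = [393/274 -507/274; -507/274 1269/274]

x' = [-171/137, 184/137]
P' = [393/274 -507/274; -507/274 1269/274]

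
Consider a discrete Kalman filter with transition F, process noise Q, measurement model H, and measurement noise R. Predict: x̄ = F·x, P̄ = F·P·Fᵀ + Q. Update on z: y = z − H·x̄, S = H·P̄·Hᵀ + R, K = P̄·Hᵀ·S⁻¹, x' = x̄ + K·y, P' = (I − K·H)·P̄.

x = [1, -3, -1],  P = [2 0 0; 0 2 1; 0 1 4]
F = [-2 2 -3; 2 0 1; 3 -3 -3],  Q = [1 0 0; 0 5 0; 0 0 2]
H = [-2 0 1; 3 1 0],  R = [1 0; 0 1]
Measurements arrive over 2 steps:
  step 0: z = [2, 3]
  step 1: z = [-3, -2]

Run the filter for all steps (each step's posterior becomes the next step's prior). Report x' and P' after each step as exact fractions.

step 0: x̄ = F·x = [-5, 1, 15]
step 0: P̄ = F·P·Fᵀ + Q = [41 -18 15; -18 17 -3; 15 -3 92]
step 0: y = z − H·x̄ = [-23, 17]
step 0: S = H·P̄·Hᵀ + R = [197 -168; -168 279]
step 0: K = P̄·Hᵀ·S⁻¹ = [-117/2971 3143/8913; 997/8913 -1745/26739; 2706/2971 6230/8913]
step 0: x' = x̄ + K·y = [16939/8913, -71719/26739, 52891/8913]
step 0: P' = (I − K·H)·P̄ = [3967/2971 -32560/8913 7817/2971; -32560/8913 291295/26739 -64123/8913; 7817/2971 -64123/8913 18340/2971]
step 1: x̄ = F·x = [-721091/26739, 28923/2971, -36137/8913]
step 1: P̄ = F·P·Fᵀ + Q = [6754375/26739 -219586/2971 -812258/8913; -219586/2971 80331/2971 74574/2971; -812258/8913 74574/2971 167916/2971]
step 1: y = z − H·x̄ = [-1413988/26739, 616496/8913]
step 1: S = H·P̄·Hᵀ + R = [38302579/26739 -14404286/8913; -14404286/8913 5520161/2971]
step 1: K = P̄·Hᵀ·S⁻¹ = [-73661762/1330510813 425666283/1330510813; 177772428/1330510813 15209385/1330510813; 1133505840/1330510813 808119708/1330510813]
step 1: x' = x̄ + K·y = [-2543021157/1330510813, 4603866013/1330510813, -9439319381/1330510813]
step 1: P' = (I − K·H)·P̄ = [1050812886/1330510813 -2726772375/1330510813 2027964010/1330510813; -2726772375/1330510813 8195526510/1330510813 -5275772322/1330510813; 2027964010/1330510813 -5275772322/1330510813 5189433860/1330510813]

step 0: x' = [16939/8913, -71719/26739, 52891/8913], P' = [3967/2971 -32560/8913 7817/2971; -32560/8913 291295/26739 -64123/8913; 7817/2971 -64123/8913 18340/2971]
step 1: x' = [-2543021157/1330510813, 4603866013/1330510813, -9439319381/1330510813], P' = [1050812886/1330510813 -2726772375/1330510813 2027964010/1330510813; -2726772375/1330510813 8195526510/1330510813 -5275772322/1330510813; 2027964010/1330510813 -5275772322/1330510813 5189433860/1330510813]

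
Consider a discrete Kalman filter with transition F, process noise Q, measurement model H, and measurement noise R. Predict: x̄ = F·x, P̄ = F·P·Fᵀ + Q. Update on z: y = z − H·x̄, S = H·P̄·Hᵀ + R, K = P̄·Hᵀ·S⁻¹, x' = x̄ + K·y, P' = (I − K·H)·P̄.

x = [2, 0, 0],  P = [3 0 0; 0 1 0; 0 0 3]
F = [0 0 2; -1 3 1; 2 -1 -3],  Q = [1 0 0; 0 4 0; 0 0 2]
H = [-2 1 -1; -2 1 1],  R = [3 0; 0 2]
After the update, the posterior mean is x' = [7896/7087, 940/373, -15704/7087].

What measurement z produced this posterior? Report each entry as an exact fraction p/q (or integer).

x̄ = F·x = [0, -2, 4]
P̄ = F·P·Fᵀ + Q = [13 6 -18; 6 19 -18; -18 -18 42]
S = H·P̄·Hᵀ + R = [56 5; 5 127]
K = P̄·Hᵀ·S⁻¹ = [-64/7087 -2118/7087; 170/373 -39/373; -3348/7087 3480/7087]
x' − x̄ = [7896/7087, 1686/373, -44052/7087] = K·y
y = (KᵀK)⁻¹·Kᵀ·(x' − x̄) = [9, -4]
z = y + H·x̄ = [9, -4] + [-6, 2] = [3, -2]

z = [3, -2]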